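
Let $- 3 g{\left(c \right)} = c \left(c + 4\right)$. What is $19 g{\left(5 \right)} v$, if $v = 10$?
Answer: $-2850$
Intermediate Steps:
$g{\left(c \right)} = - \frac{c \left(4 + c\right)}{3}$ ($g{\left(c \right)} = - \frac{c \left(c + 4\right)}{3} = - \frac{c \left(4 + c\right)}{3}$)
$19 g{\left(5 \right)} v = 19 \left(\left(- \frac{1}{3}\right) 5 \left(4 + 5\right)\right) 10 = 19 \left(\left(- \frac{1}{3}\right) 5 \cdot 9\right) 10 = 19 \left(-15\right) 10 = \left(-285\right) 10 = -2850$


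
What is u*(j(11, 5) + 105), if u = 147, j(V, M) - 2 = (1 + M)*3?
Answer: 18375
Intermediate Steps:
j(V, M) = 5 + 3*M (j(V, M) = 2 + (1 + M)*3 = 2 + (3 + 3*M) = 5 + 3*M)
u*(j(11, 5) + 105) = 147*((5 + 3*5) + 105) = 147*((5 + 15) + 105) = 147*(20 + 105) = 147*125 = 18375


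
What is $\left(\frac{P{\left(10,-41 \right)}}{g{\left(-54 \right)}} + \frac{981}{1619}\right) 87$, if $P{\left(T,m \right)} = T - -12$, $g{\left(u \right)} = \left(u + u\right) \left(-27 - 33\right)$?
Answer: $\frac{92691221}{1748520} \approx 53.011$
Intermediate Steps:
$g{\left(u \right)} = - 120 u$ ($g{\left(u \right)} = 2 u \left(-60\right) = - 120 u$)
$P{\left(T,m \right)} = 12 + T$ ($P{\left(T,m \right)} = T + 12 = 12 + T$)
$\left(\frac{P{\left(10,-41 \right)}}{g{\left(-54 \right)}} + \frac{981}{1619}\right) 87 = \left(\frac{12 + 10}{\left(-120\right) \left(-54\right)} + \frac{981}{1619}\right) 87 = \left(\frac{22}{6480} + 981 \cdot \frac{1}{1619}\right) 87 = \left(22 \cdot \frac{1}{6480} + \frac{981}{1619}\right) 87 = \left(\frac{11}{3240} + \frac{981}{1619}\right) 87 = \frac{3196249}{5245560} \cdot 87 = \frac{92691221}{1748520}$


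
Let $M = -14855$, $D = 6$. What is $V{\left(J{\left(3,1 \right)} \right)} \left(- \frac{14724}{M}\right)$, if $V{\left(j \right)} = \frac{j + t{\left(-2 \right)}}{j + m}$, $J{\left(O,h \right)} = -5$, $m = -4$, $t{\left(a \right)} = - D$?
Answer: $\frac{17996}{14855} \approx 1.2114$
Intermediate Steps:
$t{\left(a \right)} = -6$ ($t{\left(a \right)} = \left(-1\right) 6 = -6$)
$V{\left(j \right)} = \frac{-6 + j}{-4 + j}$ ($V{\left(j \right)} = \frac{j - 6}{j - 4} = \frac{-6 + j}{-4 + j}$)
$V{\left(J{\left(3,1 \right)} \right)} \left(- \frac{14724}{M}\right) = \frac{-6 - 5}{-4 - 5} \left(- \frac{14724}{-14855}\right) = \frac{1}{-9} \left(-11\right) \left(\left(-14724\right) \left(- \frac{1}{14855}\right)\right) = \left(- \frac{1}{9}\right) \left(-11\right) \frac{14724}{14855} = \frac{11}{9} \cdot \frac{14724}{14855} = \frac{17996}{14855}$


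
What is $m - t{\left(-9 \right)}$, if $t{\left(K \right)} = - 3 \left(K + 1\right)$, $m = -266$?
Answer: $-290$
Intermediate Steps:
$t{\left(K \right)} = -3 - 3 K$ ($t{\left(K \right)} = - 3 \left(1 + K\right) = -3 - 3 K$)
$m - t{\left(-9 \right)} = -266 - \left(-3 - -27\right) = -266 - \left(-3 + 27\right) = -266 - 24 = -290$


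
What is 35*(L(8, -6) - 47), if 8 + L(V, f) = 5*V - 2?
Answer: -595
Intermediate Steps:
L(V, f) = -10 + 5*V (L(V, f) = -8 + (5*V - 2) = -8 + (-2 + 5*V) = -10 + 5*V)
35*(L(8, -6) - 47) = 35*((-10 + 5*8) - 47) = 35*((-10 + 40) - 47) = 35*(30 - 47) = 35*(-17) = -595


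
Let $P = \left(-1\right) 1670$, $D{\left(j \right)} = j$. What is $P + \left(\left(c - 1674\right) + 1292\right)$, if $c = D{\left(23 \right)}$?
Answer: $-2029$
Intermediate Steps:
$c = 23$
$P = -1670$
$P + \left(\left(c - 1674\right) + 1292\right) = -1670 + \left(\left(23 - 1674\right) + 1292\right) = -1670 + \left(-1651 + 1292\right) = -1670 - 359 = -2029$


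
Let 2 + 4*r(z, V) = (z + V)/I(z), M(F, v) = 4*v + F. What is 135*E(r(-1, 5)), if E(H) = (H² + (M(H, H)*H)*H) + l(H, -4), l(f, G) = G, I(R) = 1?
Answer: -3375/8 ≈ -421.88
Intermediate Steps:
M(F, v) = F + 4*v
r(z, V) = -½ + V/4 + z/4 (r(z, V) = -½ + ((z + V)/1)/4 = -½ + ((V + z)*1)/4 = -½ + (V + z)/4 = -½ + (V/4 + z/4) = -½ + V/4 + z/4)
E(H) = -4 + H² + 5*H³ (E(H) = (H² + ((H + 4*H)*H)*H) - 4 = (H² + ((5*H)*H)*H) - 4 = (H² + (5*H²)*H) - 4 = (H² + 5*H³) - 4 = -4 + H² + 5*H³)
135*E(r(-1, 5)) = 135*(-4 + (-½ + (¼)*5 + (¼)*(-1))² + 5*(-½ + (¼)*5 + (¼)*(-1))³) = 135*(-4 + (-½ + 5/4 - ¼)² + 5*(-½ + 5/4 - ¼)³) = 135*(-4 + (½)² + 5*(½)³) = 135*(-4 + ¼ + 5*(⅛)) = 135*(-4 + ¼ + 5/8) = 135*(-25/8) = -3375/8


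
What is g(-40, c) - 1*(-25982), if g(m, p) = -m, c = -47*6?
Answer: 26022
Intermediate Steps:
c = -282
g(-40, c) - 1*(-25982) = -1*(-40) - 1*(-25982) = 40 + 25982 = 26022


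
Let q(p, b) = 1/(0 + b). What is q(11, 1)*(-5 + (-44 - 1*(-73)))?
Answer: 24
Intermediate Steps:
q(p, b) = 1/b
q(11, 1)*(-5 + (-44 - 1*(-73))) = (-5 + (-44 - 1*(-73)))/1 = 1*(-5 + (-44 + 73)) = 1*(-5 + 29) = 1*24 = 24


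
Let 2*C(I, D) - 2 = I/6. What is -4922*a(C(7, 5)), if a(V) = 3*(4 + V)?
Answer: -164887/2 ≈ -82444.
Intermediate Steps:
C(I, D) = 1 + I/12 (C(I, D) = 1 + (I/6)/2 = 1 + I/12)
a(V) = 12 + 3*V
-4922*a(C(7, 5)) = -4922*(12 + 3*(1 + (1/12)*7)) = -4922*(12 + 3*(1 + 7/12)) = -4922*(12 + 3*(19/12)) = -4922*(12 + 19/4) = -4922*67/4 = -164887/2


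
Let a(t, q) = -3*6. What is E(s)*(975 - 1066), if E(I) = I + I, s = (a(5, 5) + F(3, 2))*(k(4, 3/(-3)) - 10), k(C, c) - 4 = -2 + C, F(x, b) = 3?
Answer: -10920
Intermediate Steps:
k(C, c) = 2 + C (k(C, c) = 4 + (-2 + C) = 2 + C)
a(t, q) = -18
s = 60 (s = (-18 + 3)*((2 + 4) - 10) = -15*(6 - 10) = -15*(-4) = 60)
E(I) = 2*I
E(s)*(975 - 1066) = (2*60)*(975 - 1066) = 120*(-91) = -10920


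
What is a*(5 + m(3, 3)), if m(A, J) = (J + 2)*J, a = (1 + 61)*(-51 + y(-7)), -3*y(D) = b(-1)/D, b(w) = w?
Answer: -1329280/21 ≈ -63299.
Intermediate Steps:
y(D) = 1/(3*D) (y(D) = -(-1)/(3*D) = 1/(3*D))
a = -66464/21 (a = (1 + 61)*(-51 + (1/3)/(-7)) = 62*(-51 + (1/3)*(-1/7)) = 62*(-51 - 1/21) = 62*(-1072/21) = -66464/21 ≈ -3165.0)
m(A, J) = J*(2 + J) (m(A, J) = (2 + J)*J = J*(2 + J))
a*(5 + m(3, 3)) = -66464*(5 + 3*(2 + 3))/21 = -66464*(5 + 3*5)/21 = -66464*(5 + 15)/21 = -66464/21*20 = -1329280/21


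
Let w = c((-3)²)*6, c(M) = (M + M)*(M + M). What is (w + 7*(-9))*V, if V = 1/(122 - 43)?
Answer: 1881/79 ≈ 23.810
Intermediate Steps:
V = 1/79 ≈ 0.012658
c(M) = 4*M² (c(M) = (2*M)*(2*M) = 4*M²)
w = 1944 (w = (4*((-3)²)²)*6 = (4*9²)*6 = (4*81)*6 = 324*6 = 1944)
(w + 7*(-9))*V = (1944 + 7*(-9))*(1/79) = (1944 - 63)*(1/79) = 1881*(1/79) = 1881/79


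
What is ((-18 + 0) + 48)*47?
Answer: 1410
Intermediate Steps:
((-18 + 0) + 48)*47 = (-18 + 48)*47 = 30*47 = 1410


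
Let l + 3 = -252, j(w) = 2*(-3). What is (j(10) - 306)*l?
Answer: 79560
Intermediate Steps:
j(w) = -6
l = -255 (l = -3 - 252 = -255)
(j(10) - 306)*l = (-6 - 306)*(-255) = -312*(-255) = 79560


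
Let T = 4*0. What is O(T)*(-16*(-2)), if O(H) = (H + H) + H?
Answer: 0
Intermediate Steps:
T = 0
O(H) = 3*H (O(H) = 2*H + H = 3*H)
O(T)*(-16*(-2)) = (3*0)*(-16*(-2)) = 0*32 = 0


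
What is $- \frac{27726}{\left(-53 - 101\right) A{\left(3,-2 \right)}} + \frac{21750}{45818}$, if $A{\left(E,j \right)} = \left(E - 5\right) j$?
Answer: $\frac{320936967}{7055972} \approx 45.484$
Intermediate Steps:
$A{\left(E,j \right)} = j \left(-5 + E\right)$ ($A{\left(E,j \right)} = \left(-5 + E\right) j = j \left(-5 + E\right)$)
$- \frac{27726}{\left(-53 - 101\right) A{\left(3,-2 \right)}} + \frac{21750}{45818} = - \frac{27726}{\left(-53 - 101\right) \left(- 2 \left(-5 + 3\right)\right)} + \frac{21750}{45818} = - \frac{27726}{\left(-154\right) \left(\left(-2\right) \left(-2\right)\right)} + 21750 \cdot \frac{1}{45818} = - \frac{27726}{\left(-154\right) 4} + \frac{10875}{22909} = - \frac{27726}{-616} + \frac{10875}{22909} = \left(-27726\right) \left(- \frac{1}{616}\right) + \frac{10875}{22909} = \frac{13863}{308} + \frac{10875}{22909} = \frac{320936967}{7055972}$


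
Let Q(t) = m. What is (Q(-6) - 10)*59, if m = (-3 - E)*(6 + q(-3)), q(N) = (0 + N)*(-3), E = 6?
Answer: -8555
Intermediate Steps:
q(N) = -3*N (q(N) = N*(-3) = -3*N)
m = -135 (m = (-3 - 1*6)*(6 - 3*(-3)) = (-3 - 6)*(6 + 9) = -9*15 = -135)
Q(t) = -135
(Q(-6) - 10)*59 = (-135 - 10)*59 = -145*59 = -8555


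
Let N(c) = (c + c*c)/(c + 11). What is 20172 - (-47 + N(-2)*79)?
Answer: 181813/9 ≈ 20201.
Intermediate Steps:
N(c) = (c + c²)/(11 + c)
20172 - (-47 + N(-2)*79) = 20172 - (-47 - 2*(1 - 2)/(11 - 2)*79) = 20172 - (-47 - 2*(-1)/9*79) = 20172 - (-47 - 2*⅑*(-1)*79) = 20172 - (-47 + (2/9)*79) = 20172 - (-47 + 158/9) = 20172 - 1*(-265/9) = 20172 + 265/9 = 181813/9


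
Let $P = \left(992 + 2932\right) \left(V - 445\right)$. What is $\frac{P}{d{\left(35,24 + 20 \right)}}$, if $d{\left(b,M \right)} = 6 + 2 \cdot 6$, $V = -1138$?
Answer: $-345094$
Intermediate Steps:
$d{\left(b,M \right)} = 18$ ($d{\left(b,M \right)} = 6 + 12 = 18$)
$P = -6211692$ ($P = \left(992 + 2932\right) \left(-1138 - 445\right) = 3924 \left(-1583\right) = -6211692$)
$\frac{P}{d{\left(35,24 + 20 \right)}} = - \frac{6211692}{18} = \left(-6211692\right) \frac{1}{18} = -345094$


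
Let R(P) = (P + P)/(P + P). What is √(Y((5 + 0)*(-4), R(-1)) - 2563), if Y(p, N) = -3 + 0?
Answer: I*√2566 ≈ 50.656*I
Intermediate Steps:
R(P) = 1 (R(P) = (2*P)/((2*P)) = (2*P)*(1/(2*P)) = 1)
Y(p, N) = -3
√(Y((5 + 0)*(-4), R(-1)) - 2563) = √(-3 - 2563) = √(-2566) = I*√2566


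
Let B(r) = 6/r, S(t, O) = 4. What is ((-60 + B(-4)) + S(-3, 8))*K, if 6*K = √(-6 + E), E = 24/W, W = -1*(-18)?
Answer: -115*I*√42/36 ≈ -20.702*I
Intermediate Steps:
W = 18
E = 4/3 (E = 24/18 = 24*(1/18) = 4/3 ≈ 1.3333)
K = I*√42/18 (K = √(-6 + 4/3)/6 = √(-14/3)/6 = (I*√42/3)/6 = I*√42/18 ≈ 0.36004*I)
((-60 + B(-4)) + S(-3, 8))*K = ((-60 + 6/(-4)) + 4)*(I*√42/18) = ((-60 + 6*(-¼)) + 4)*(I*√42/18) = ((-60 - 3/2) + 4)*(I*√42/18) = (-123/2 + 4)*(I*√42/18) = -115*I*√42/36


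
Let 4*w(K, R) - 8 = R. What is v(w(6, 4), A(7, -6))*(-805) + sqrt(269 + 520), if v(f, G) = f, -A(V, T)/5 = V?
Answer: -2415 + sqrt(789) ≈ -2386.9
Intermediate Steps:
A(V, T) = -5*V
w(K, R) = 2 + R/4
v(w(6, 4), A(7, -6))*(-805) + sqrt(269 + 520) = (2 + (1/4)*4)*(-805) + sqrt(269 + 520) = (2 + 1)*(-805) + sqrt(789) = 3*(-805) + sqrt(789) = -2415 + sqrt(789)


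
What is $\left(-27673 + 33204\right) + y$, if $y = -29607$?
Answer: $-24076$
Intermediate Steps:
$\left(-27673 + 33204\right) + y = \left(-27673 + 33204\right) - 29607 = 5531 - 29607 = -24076$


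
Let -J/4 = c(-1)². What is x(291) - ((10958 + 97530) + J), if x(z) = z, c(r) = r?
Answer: -108193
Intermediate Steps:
J = -4 (J = -4*(-1)² = -4*1 = -4)
x(291) - ((10958 + 97530) + J) = 291 - ((10958 + 97530) - 4) = 291 - (108488 - 4) = 291 - 1*108484 = 291 - 108484 = -108193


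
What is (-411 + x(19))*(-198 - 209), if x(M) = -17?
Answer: 174196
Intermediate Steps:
(-411 + x(19))*(-198 - 209) = (-411 - 17)*(-198 - 209) = -428*(-407) = 174196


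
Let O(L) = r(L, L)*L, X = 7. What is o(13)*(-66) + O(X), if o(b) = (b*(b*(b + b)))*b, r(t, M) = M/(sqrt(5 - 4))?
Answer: -3770003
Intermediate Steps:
r(t, M) = M (r(t, M) = M/(sqrt(1)) = M/1 = M*1 = M)
O(L) = L**2 (O(L) = L*L = L**2)
o(b) = 2*b**4 (o(b) = (b*(b*(2*b)))*b = (b*(2*b**2))*b = (2*b**3)*b = 2*b**4)
o(13)*(-66) + O(X) = (2*13**4)*(-66) + 7**2 = (2*28561)*(-66) + 49 = 57122*(-66) + 49 = -3770052 + 49 = -3770003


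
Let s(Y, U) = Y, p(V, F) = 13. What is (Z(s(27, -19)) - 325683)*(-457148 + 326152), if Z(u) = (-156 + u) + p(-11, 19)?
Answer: 42678365804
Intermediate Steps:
Z(u) = -143 + u (Z(u) = (-156 + u) + 13 = -143 + u)
(Z(s(27, -19)) - 325683)*(-457148 + 326152) = ((-143 + 27) - 325683)*(-457148 + 326152) = (-116 - 325683)*(-130996) = -325799*(-130996) = 42678365804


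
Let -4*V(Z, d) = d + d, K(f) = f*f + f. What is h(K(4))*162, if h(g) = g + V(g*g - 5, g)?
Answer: 1620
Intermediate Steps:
K(f) = f + f² (K(f) = f² + f = f + f²)
V(Z, d) = -d/2 (V(Z, d) = -(d + d)/4 = -d/2)
h(g) = g/2 (h(g) = g - g/2 = g/2)
h(K(4))*162 = ((4*(1 + 4))/2)*162 = ((4*5)/2)*162 = ((½)*20)*162 = 10*162 = 1620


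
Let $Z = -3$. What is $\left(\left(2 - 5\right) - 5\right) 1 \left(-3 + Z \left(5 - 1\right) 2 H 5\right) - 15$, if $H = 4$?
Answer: $3849$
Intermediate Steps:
$\left(\left(2 - 5\right) - 5\right) 1 \left(-3 + Z \left(5 - 1\right) 2 H 5\right) - 15 = \left(\left(2 - 5\right) - 5\right) 1 \left(-3 + - 3 \left(5 - 1\right) 2 \cdot 4 \cdot 5\right) - 15 = \left(-3 - 5\right) 1 \left(-3 + - 3 \cdot 4 \cdot 2 \cdot 20\right) - 15 = \left(-8\right) 1 \left(-3 + \left(-3\right) 8 \cdot 20\right) - 15 = - 8 \left(-3 - 480\right) - 15 = \left(-8\right) \left(-483\right) - 15 = 3864 - 15 = 3849$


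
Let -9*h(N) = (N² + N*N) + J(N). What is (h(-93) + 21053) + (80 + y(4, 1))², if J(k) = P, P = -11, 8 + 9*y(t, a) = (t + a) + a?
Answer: 2065234/81 ≈ 25497.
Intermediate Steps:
y(t, a) = -8/9 + t/9 + 2*a/9 (y(t, a) = -8/9 + ((t + a) + a)/9 = -8/9 + ((a + t) + a)/9 = -8/9 + (t + 2*a)/9 = -8/9 + (t/9 + 2*a/9) = -8/9 + t/9 + 2*a/9)
J(k) = -11
h(N) = 11/9 - 2*N²/9 (h(N) = -((N² + N*N) - 11)/9 = -((N² + N²) - 11)/9 = -(2*N² - 11)/9 = -(-11 + 2*N²)/9 = 11/9 - 2*N²/9)
(h(-93) + 21053) + (80 + y(4, 1))² = ((11/9 - 2/9*(-93)²) + 21053) + (80 + (-8/9 + (⅑)*4 + (2/9)*1))² = ((11/9 - 2/9*8649) + 21053) + (80 + (-8/9 + 4/9 + 2/9))² = ((11/9 - 1922) + 21053) + (80 - 2/9)² = (-17287/9 + 21053) + (718/9)² = 172190/9 + 515524/81 = 2065234/81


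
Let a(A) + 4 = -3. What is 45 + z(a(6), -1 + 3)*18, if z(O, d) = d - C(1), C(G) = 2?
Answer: 45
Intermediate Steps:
a(A) = -7 (a(A) = -4 - 3 = -7)
z(O, d) = -2 + d (z(O, d) = d - 1*2 = d - 2 = -2 + d)
45 + z(a(6), -1 + 3)*18 = 45 + (-2 + (-1 + 3))*18 = 45 + (-2 + 2)*18 = 45 + 0*18 = 45 + 0 = 45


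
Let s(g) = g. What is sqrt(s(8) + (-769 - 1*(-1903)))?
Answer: sqrt(1142) ≈ 33.793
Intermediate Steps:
sqrt(s(8) + (-769 - 1*(-1903))) = sqrt(8 + (-769 - 1*(-1903))) = sqrt(8 + (-769 + 1903)) = sqrt(8 + 1134) = sqrt(1142)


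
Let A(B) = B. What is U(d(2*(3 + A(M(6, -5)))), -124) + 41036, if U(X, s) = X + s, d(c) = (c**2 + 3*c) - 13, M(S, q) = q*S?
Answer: 43653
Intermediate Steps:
M(S, q) = S*q
d(c) = -13 + c**2 + 3*c
U(d(2*(3 + A(M(6, -5)))), -124) + 41036 = ((-13 + (2*(3 + 6*(-5)))**2 + 3*(2*(3 + 6*(-5)))) - 124) + 41036 = ((-13 + (2*(3 - 30))**2 + 3*(2*(3 - 30))) - 124) + 41036 = ((-13 + (2*(-27))**2 + 3*(2*(-27))) - 124) + 41036 = ((-13 + (-54)**2 + 3*(-54)) - 124) + 41036 = ((-13 + 2916 - 162) - 124) + 41036 = (2741 - 124) + 41036 = 2617 + 41036 = 43653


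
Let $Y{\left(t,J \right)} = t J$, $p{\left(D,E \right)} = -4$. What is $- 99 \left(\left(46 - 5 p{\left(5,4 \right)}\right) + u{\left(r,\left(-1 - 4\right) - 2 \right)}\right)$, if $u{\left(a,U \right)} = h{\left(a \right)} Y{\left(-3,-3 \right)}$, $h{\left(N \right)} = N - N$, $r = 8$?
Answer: $-6534$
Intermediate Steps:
$h{\left(N \right)} = 0$
$Y{\left(t,J \right)} = J t$
$u{\left(a,U \right)} = 0$ ($u{\left(a,U \right)} = 0 \left(\left(-3\right) \left(-3\right)\right) = 0 \cdot 9 = 0$)
$- 99 \left(\left(46 - 5 p{\left(5,4 \right)}\right) + u{\left(r,\left(-1 - 4\right) - 2 \right)}\right) = - 99 \left(\left(46 - 5 \left(-4\right)\right) + 0\right) = - 99 \left(\left(46 - -20\right) + 0\right) = - 99 \left(\left(46 + 20\right) + 0\right) = - 99 \left(66 + 0\right) = \left(-99\right) 66 = -6534$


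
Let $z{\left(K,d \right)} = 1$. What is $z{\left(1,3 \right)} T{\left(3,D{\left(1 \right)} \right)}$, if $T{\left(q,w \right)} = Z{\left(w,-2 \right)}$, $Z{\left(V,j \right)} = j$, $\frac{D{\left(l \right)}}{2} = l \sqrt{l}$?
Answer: $-2$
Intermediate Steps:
$D{\left(l \right)} = 2 l^{\frac{3}{2}}$ ($D{\left(l \right)} = 2 l \sqrt{l} = 2 l^{\frac{3}{2}}$)
$T{\left(q,w \right)} = -2$
$z{\left(1,3 \right)} T{\left(3,D{\left(1 \right)} \right)} = 1 \left(-2\right) = -2$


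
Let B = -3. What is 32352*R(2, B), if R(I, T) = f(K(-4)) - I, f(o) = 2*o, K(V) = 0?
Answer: -64704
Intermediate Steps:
R(I, T) = -I (R(I, T) = 2*0 - I = 0 - I = -I)
32352*R(2, B) = 32352*(-1*2) = 32352*(-2) = -64704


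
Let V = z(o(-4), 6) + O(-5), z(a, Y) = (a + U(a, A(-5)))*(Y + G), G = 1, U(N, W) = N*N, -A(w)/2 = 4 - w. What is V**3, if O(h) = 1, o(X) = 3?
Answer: 614125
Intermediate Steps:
A(w) = -8 + 2*w (A(w) = -2*(4 - w) = -8 + 2*w)
U(N, W) = N**2
z(a, Y) = (1 + Y)*(a + a**2) (z(a, Y) = (a + a**2)*(Y + 1) = (a + a**2)*(1 + Y) = (1 + Y)*(a + a**2))
V = 85 (V = 3*(1 + 6 + 3 + 6*3) + 1 = 3*(1 + 6 + 3 + 18) + 1 = 3*28 + 1 = 84 + 1 = 85)
V**3 = 85**3 = 614125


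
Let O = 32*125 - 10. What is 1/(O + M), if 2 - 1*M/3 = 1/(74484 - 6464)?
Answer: 68020/271807917 ≈ 0.00025025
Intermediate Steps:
O = 3990 (O = 4000 - 10 = 3990)
M = 408117/68020 (M = 6 - 3/(74484 - 6464) = 6 - 3/68020 = 408117/68020 ≈ 6.0000)
1/(O + M) = 1/(3990 + 408117/68020) = 1/(271807917/68020) = 68020/271807917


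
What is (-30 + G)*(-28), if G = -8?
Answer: 1064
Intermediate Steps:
(-30 + G)*(-28) = (-30 - 8)*(-28) = -38*(-28) = 1064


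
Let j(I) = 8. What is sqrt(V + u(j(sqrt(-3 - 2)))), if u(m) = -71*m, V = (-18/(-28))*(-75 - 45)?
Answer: 2*I*sqrt(7903)/7 ≈ 25.4*I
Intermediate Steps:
V = -540/7 (V = -18*(-1/28)*(-120) = (9/14)*(-120) = -540/7 ≈ -77.143)
sqrt(V + u(j(sqrt(-3 - 2)))) = sqrt(-540/7 - 71*8) = sqrt(-540/7 - 568) = sqrt(-4516/7) = 2*I*sqrt(7903)/7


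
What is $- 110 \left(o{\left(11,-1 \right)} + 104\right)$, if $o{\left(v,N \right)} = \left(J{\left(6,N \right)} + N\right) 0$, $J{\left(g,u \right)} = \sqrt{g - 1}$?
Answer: $-11440$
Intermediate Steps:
$J{\left(g,u \right)} = \sqrt{-1 + g}$
$o{\left(v,N \right)} = 0$ ($o{\left(v,N \right)} = \left(\sqrt{-1 + 6} + N\right) 0 = \left(\sqrt{5} + N\right) 0 = \left(N + \sqrt{5}\right) 0 = 0$)
$- 110 \left(o{\left(11,-1 \right)} + 104\right) = - 110 \left(0 + 104\right) = \left(-110\right) 104 = -11440$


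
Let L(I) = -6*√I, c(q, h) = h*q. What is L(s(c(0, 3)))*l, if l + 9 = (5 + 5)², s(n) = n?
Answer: 0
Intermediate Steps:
l = 91 (l = -9 + (5 + 5)² = -9 + 10² = -9 + 100 = 91)
L(s(c(0, 3)))*l = -6*√(3*0)*91 = -6*√0*91 = -6*0*91 = 0*91 = 0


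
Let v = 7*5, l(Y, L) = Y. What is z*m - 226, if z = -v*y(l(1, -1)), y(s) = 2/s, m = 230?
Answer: -16326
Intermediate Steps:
v = 35
z = -70 (z = -35*2/1 = -35*2*1 = -35*2 = -1*70 = -70)
z*m - 226 = -70*230 - 226 = -16100 - 226 = -16326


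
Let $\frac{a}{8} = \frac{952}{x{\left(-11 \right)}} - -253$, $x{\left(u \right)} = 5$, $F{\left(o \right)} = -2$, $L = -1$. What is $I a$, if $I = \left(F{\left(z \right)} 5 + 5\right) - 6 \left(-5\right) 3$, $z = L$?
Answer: $301512$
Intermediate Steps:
$z = -1$
$a = \frac{17736}{5}$ ($a = 8 \left(\frac{952}{5} - -253\right) = 8 \left(952 \cdot \frac{1}{5} + 253\right) = 8 \left(\frac{952}{5} + 253\right) = 8 \cdot \frac{2217}{5} = \frac{17736}{5} \approx 3547.2$)
$I = 85$ ($I = \left(\left(-2\right) 5 + 5\right) - 6 \left(-5\right) 3 = \left(-10 + 5\right) - \left(-30\right) 3 = -5 - -90 = -5 + 90 = 85$)
$I a = 85 \cdot \frac{17736}{5} = 301512$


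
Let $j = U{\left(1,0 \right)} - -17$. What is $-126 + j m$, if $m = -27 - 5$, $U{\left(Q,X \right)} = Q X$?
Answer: $-670$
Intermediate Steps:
$m = -32$ ($m = -27 - 5 = -32$)
$j = 17$ ($j = 1 \cdot 0 - -17 = 0 + 17 = 17$)
$-126 + j m = -126 + 17 \left(-32\right) = -126 - 544 = -670$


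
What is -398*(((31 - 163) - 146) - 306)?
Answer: 232432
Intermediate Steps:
-398*(((31 - 163) - 146) - 306) = -398*((-132 - 146) - 306) = -398*(-278 - 306) = -398*(-584) = 232432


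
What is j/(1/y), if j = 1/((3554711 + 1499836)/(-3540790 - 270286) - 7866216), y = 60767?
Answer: -231587655292/29978752062963 ≈ -0.0077251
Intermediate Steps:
j = -3811076/29978752062963 (j = 1/(5054547/(-3811076) - 7866216) = 1/(5054547*(-1/3811076) - 7866216) = 1/(-5054547/3811076 - 7866216) = 1/(-29978752062963/3811076) = -3811076/29978752062963 ≈ -1.2713e-7)
j/(1/y) = -3811076/(29978752062963*(1/60767)) = -3811076/(29978752062963*1/60767) = -3811076/29978752062963*60767 = -231587655292/29978752062963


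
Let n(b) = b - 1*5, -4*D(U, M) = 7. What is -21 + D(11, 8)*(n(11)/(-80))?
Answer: -3339/160 ≈ -20.869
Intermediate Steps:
D(U, M) = -7/4 (D(U, M) = -¼*7 = -7/4)
n(b) = -5 + b (n(b) = b - 5 = -5 + b)
-21 + D(11, 8)*(n(11)/(-80)) = -21 - 7*(-5 + 11)/(4*(-80)) = -21 - 21*(-1)/(2*80) = -21 - 7/4*(-3/40) = -21 + 21/160 = -3339/160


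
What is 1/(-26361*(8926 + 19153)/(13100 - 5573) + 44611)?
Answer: -2509/134801174 ≈ -1.8613e-5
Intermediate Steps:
1/(-26361*(8926 + 19153)/(13100 - 5573) + 44611) = 1/(-26361/(7527/28079) + 44611) = 1/(-26361/(7527*(1/28079)) + 44611) = 1/(-26361/7527/28079 + 44611) = 1/(-26361*28079/7527 + 44611) = 1/(-246730173/2509 + 44611) = 1/(-134801174/2509) = -2509/134801174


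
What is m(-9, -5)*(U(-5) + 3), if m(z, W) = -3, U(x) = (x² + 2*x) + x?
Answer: -39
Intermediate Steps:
U(x) = x² + 3*x
m(-9, -5)*(U(-5) + 3) = -3*(-5*(3 - 5) + 3) = -3*(-5*(-2) + 3) = -3*(10 + 3) = -3*13 = -39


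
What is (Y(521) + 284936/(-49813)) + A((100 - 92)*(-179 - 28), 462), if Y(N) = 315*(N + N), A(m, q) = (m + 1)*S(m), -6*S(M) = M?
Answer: -6403746086/49813 ≈ -1.2856e+5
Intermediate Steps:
S(M) = -M/6
A(m, q) = -m*(1 + m)/6 (A(m, q) = (m + 1)*(-m/6) = (1 + m)*(-m/6) = -m*(1 + m)/6)
Y(N) = 630*N (Y(N) = 315*(2*N) = 630*N)
(Y(521) + 284936/(-49813)) + A((100 - 92)*(-179 - 28), 462) = (630*521 + 284936/(-49813)) - (100 - 92)*(-179 - 28)*(1 + (100 - 92)*(-179 - 28))/6 = (328230 + 284936*(-1/49813)) - 8*(-207)*(1 + 8*(-207))/6 = (328230 - 284936/49813) - ⅙*(-1656)*(1 - 1656) = 16349836054/49813 - ⅙*(-1656)*(-1655) = 16349836054/49813 - 456780 = -6403746086/49813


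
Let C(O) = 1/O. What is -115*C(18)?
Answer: -115/18 ≈ -6.3889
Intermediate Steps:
-115*C(18) = -115/18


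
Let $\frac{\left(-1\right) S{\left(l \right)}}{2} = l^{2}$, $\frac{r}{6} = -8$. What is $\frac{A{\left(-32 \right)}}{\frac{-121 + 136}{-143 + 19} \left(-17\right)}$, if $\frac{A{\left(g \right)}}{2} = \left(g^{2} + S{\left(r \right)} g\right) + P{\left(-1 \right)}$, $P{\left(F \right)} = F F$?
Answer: $\frac{36823288}{255} \approx 1.4441 \cdot 10^{5}$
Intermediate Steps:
$r = -48$ ($r = 6 \left(-8\right) = -48$)
$P{\left(F \right)} = F^{2}$
$S{\left(l \right)} = - 2 l^{2}$
$A{\left(g \right)} = 2 - 9216 g + 2 g^{2}$ ($A{\left(g \right)} = 2 \left(\left(g^{2} + - 2 \left(-48\right)^{2} g\right) + \left(-1\right)^{2}\right) = 2 \left(\left(g^{2} + \left(-2\right) 2304 g\right) + 1\right) = 2 \left(\left(g^{2} - 4608 g\right) + 1\right) = 2 \left(1 + g^{2} - 4608 g\right) = 2 - 9216 g + 2 g^{2}$)
$\frac{A{\left(-32 \right)}}{\frac{-121 + 136}{-143 + 19} \left(-17\right)} = \frac{2 - -294912 + 2 \left(-32\right)^{2}}{\frac{-121 + 136}{-143 + 19} \left(-17\right)} = \frac{2 + 294912 + 2 \cdot 1024}{\frac{15}{-124} \left(-17\right)} = \frac{2 + 294912 + 2048}{15 \left(- \frac{1}{124}\right) \left(-17\right)} = \frac{296962}{\left(- \frac{15}{124}\right) \left(-17\right)} = \frac{296962}{\frac{255}{124}} = 296962 \cdot \frac{124}{255} = \frac{36823288}{255}$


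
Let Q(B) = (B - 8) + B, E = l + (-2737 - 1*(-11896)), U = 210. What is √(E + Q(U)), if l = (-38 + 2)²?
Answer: √10867 ≈ 104.24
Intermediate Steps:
l = 1296 (l = (-36)² = 1296)
E = 10455 (E = 1296 + (-2737 - 1*(-11896)) = 1296 + (-2737 + 11896) = 1296 + 9159 = 10455)
Q(B) = -8 + 2*B (Q(B) = (-8 + B) + B = -8 + 2*B)
√(E + Q(U)) = √(10455 + (-8 + 2*210)) = √(10455 + (-8 + 420)) = √(10455 + 412) = √10867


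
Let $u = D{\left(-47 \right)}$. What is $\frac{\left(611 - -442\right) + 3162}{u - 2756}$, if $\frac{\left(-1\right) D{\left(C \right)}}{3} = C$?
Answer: $- \frac{843}{523} \approx -1.6119$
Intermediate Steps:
$D{\left(C \right)} = - 3 C$
$u = 141$ ($u = \left(-3\right) \left(-47\right) = 141$)
$\frac{\left(611 - -442\right) + 3162}{u - 2756} = \frac{\left(611 - -442\right) + 3162}{141 - 2756} = \frac{\left(611 + 442\right) + 3162}{-2615} = \left(1053 + 3162\right) \left(- \frac{1}{2615}\right) = 4215 \left(- \frac{1}{2615}\right) = - \frac{843}{523}$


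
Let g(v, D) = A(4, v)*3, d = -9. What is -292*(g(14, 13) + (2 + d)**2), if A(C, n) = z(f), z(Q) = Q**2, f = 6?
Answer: -45844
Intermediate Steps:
A(C, n) = 36 (A(C, n) = 6**2 = 36)
g(v, D) = 108 (g(v, D) = 36*3 = 108)
-292*(g(14, 13) + (2 + d)**2) = -292*(108 + (2 - 9)**2) = -292*(108 + (-7)**2) = -292*(108 + 49) = -292*157 = -45844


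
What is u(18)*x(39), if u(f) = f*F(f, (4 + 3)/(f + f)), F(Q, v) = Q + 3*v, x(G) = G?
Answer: 26091/2 ≈ 13046.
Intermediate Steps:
u(f) = f*(f + 21/(2*f)) (u(f) = f*(f + 3*((4 + 3)/(f + f))) = f*(f + 3*(7/((2*f)))) = f*(f + 3*(7*(1/(2*f)))) = f*(f + 3*(7/(2*f))) = f*(f + 21/(2*f)))
u(18)*x(39) = (21/2 + 18²)*39 = (21/2 + 324)*39 = (669/2)*39 = 26091/2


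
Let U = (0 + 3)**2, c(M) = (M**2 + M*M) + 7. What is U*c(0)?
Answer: 63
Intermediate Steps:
c(M) = 7 + 2*M**2 (c(M) = (M**2 + M**2) + 7 = 2*M**2 + 7 = 7 + 2*M**2)
U = 9 (U = 3**2 = 9)
U*c(0) = 9*(7 + 2*0**2) = 9*(7 + 2*0) = 9*(7 + 0) = 9*7 = 63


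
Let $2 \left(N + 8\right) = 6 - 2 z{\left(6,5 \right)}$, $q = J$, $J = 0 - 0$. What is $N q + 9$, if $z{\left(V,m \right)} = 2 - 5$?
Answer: $9$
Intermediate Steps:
$J = 0$ ($J = 0 + 0 = 0$)
$q = 0$
$z{\left(V,m \right)} = -3$ ($z{\left(V,m \right)} = 2 - 5 = -3$)
$N = -2$ ($N = -8 + \frac{6 - -6}{2} = -8 + \frac{6 + 6}{2} = -8 + \frac{1}{2} \cdot 12 = -8 + 6 = -2$)
$N q + 9 = \left(-2\right) 0 + 9 = 0 + 9 = 9$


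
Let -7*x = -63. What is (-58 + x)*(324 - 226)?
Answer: -4802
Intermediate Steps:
x = 9 (x = -⅐*(-63) = 9)
(-58 + x)*(324 - 226) = (-58 + 9)*(324 - 226) = -49*98 = -4802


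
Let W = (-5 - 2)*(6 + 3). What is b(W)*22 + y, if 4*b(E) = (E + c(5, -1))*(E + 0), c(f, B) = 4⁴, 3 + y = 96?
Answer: -133563/2 ≈ -66782.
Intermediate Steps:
y = 93 (y = -3 + 96 = 93)
c(f, B) = 256
W = -63 (W = -7*9 = -63)
b(E) = E*(256 + E)/4 (b(E) = ((E + 256)*(E + 0))/4 = ((256 + E)*E)/4 = (E*(256 + E))/4 = E*(256 + E)/4)
b(W)*22 + y = ((¼)*(-63)*(256 - 63))*22 + 93 = ((¼)*(-63)*193)*22 + 93 = -12159/4*22 + 93 = -133749/2 + 93 = -133563/2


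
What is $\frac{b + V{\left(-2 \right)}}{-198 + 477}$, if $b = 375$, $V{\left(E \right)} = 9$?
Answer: $\frac{128}{93} \approx 1.3763$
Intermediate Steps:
$\frac{b + V{\left(-2 \right)}}{-198 + 477} = \frac{375 + 9}{-198 + 477} = \frac{384}{279} = 384 \cdot \frac{1}{279} = \frac{128}{93}$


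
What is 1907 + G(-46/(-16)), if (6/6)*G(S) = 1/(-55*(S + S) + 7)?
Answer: 2358955/1237 ≈ 1907.0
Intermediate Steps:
G(S) = 1/(7 - 110*S) (G(S) = 1/(-55*(S + S) + 7) = 1/(-110*S + 7) = 1/(7 - 110*S))
1907 + G(-46/(-16)) = 1907 - 1/(-7 + 110*(-46/(-16))) = 1907 - 1/(-7 + 110*(-46*(-1/16))) = 1907 - 1/(-7 + 110*(23/8)) = 1907 - 1/(-7 + 1265/4) = 1907 - 1/1237/4 = 1907 - 1*4/1237 = 1907 - 4/1237 = 2358955/1237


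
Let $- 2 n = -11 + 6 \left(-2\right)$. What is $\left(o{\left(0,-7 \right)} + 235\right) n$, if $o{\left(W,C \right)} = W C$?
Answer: $\frac{5405}{2} \approx 2702.5$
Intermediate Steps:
$o{\left(W,C \right)} = C W$
$n = \frac{23}{2}$ ($n = - \frac{-11 + 6 \left(-2\right)}{2} = - \frac{-11 - 12}{2} = \left(- \frac{1}{2}\right) \left(-23\right) = \frac{23}{2} \approx 11.5$)
$\left(o{\left(0,-7 \right)} + 235\right) n = \left(\left(-7\right) 0 + 235\right) \frac{23}{2} = \left(0 + 235\right) \frac{23}{2} = 235 \cdot \frac{23}{2} = \frac{5405}{2}$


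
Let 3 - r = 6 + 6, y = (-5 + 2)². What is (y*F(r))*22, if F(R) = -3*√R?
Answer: -1782*I ≈ -1782.0*I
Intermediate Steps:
y = 9 (y = (-3)² = 9)
r = -9 (r = 3 - (6 + 6) = 3 - 1*12 = 3 - 12 = -9)
(y*F(r))*22 = (9*(-9*I))*22 = -81*I*22 = -1782*I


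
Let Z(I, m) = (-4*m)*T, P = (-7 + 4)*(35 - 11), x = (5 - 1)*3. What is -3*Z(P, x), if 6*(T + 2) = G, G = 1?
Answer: -264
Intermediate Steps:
x = 12 (x = 4*3 = 12)
T = -11/6 (T = -2 + (1/6)*1 = -2 + 1/6 = -11/6 ≈ -1.8333)
P = -72 (P = -3*24 = -72)
Z(I, m) = 22*m/3 (Z(I, m) = -4*m*(-11/6) = 22*m/3)
-3*Z(P, x) = -22*12 = -3*88 = -264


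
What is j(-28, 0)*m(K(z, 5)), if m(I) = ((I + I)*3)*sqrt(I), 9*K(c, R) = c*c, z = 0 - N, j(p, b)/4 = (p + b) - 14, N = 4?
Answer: -7168/3 ≈ -2389.3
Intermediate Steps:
j(p, b) = -56 + 4*b + 4*p (j(p, b) = 4*((p + b) - 14) = 4*((b + p) - 14) = 4*(-14 + b + p) = -56 + 4*b + 4*p)
z = -4 (z = 0 - 1*4 = 0 - 4 = -4)
K(c, R) = c**2/9 (K(c, R) = (c*c)/9 = c**2/9)
m(I) = 6*I**(3/2) (m(I) = ((2*I)*3)*sqrt(I) = (6*I)*sqrt(I) = 6*I**(3/2))
j(-28, 0)*m(K(z, 5)) = (-56 + 4*0 + 4*(-28))*(6*((1/9)*(-4)**2)**(3/2)) = (-56 + 0 - 112)*(6*((1/9)*16)**(3/2)) = -1008*(16/9)**(3/2) = -1008*64/27 = -168*128/9 = -7168/3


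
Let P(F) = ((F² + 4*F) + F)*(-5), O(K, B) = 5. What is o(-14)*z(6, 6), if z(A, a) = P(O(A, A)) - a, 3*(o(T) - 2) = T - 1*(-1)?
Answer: 1792/3 ≈ 597.33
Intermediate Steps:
o(T) = 7/3 + T/3 (o(T) = 2 + (T - 1*(-1))/3 = 2 + (T + 1)/3 = 2 + (1 + T)/3 = 2 + (⅓ + T/3) = 7/3 + T/3)
P(F) = -25*F - 5*F² (P(F) = (F² + 5*F)*(-5) = -25*F - 5*F²)
z(A, a) = -250 - a (z(A, a) = -5*5*(5 + 5) - a = -5*5*10 - a = -250 - a)
o(-14)*z(6, 6) = (7/3 + (⅓)*(-14))*(-250 - 1*6) = (7/3 - 14/3)*(-250 - 6) = -7/3*(-256) = 1792/3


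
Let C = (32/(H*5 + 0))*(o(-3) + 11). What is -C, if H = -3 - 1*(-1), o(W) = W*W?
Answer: 64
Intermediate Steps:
o(W) = W**2
H = -2 (H = -3 + 1 = -2)
C = -64 (C = (32/(-2*5 + 0))*((-3)**2 + 11) = (32/(-10 + 0))*(9 + 11) = (32/(-10))*20 = (32*(-1/10))*20 = -16/5*20 = -64)
-C = -1*(-64) = 64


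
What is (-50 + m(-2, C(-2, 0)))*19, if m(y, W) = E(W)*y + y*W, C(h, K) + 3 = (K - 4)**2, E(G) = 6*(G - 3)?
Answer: -3724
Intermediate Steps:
E(G) = -18 + 6*G (E(G) = 6*(-3 + G) = -18 + 6*G)
C(h, K) = -3 + (-4 + K)**2 (C(h, K) = -3 + (K - 4)**2 = -3 + (-4 + K)**2)
m(y, W) = W*y + y*(-18 + 6*W) (m(y, W) = (-18 + 6*W)*y + y*W = y*(-18 + 6*W) + W*y = W*y + y*(-18 + 6*W))
(-50 + m(-2, C(-2, 0)))*19 = (-50 - 2*(-18 + 7*(-3 + (-4 + 0)**2)))*19 = (-50 - 2*(-18 + 7*(-3 + (-4)**2)))*19 = (-50 - 2*(-18 + 7*(-3 + 16)))*19 = (-50 - 2*(-18 + 7*13))*19 = (-50 - 2*(-18 + 91))*19 = (-50 - 2*73)*19 = (-50 - 146)*19 = -196*19 = -3724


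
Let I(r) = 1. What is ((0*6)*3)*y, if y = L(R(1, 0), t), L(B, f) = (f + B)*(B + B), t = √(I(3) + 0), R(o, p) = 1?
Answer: 0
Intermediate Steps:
t = 1 (t = √(1 + 0) = √1 = 1)
L(B, f) = 2*B*(B + f) (L(B, f) = (B + f)*(2*B) = 2*B*(B + f))
y = 4 (y = 2*1*(1 + 1) = 2*1*2 = 4)
((0*6)*3)*y = ((0*6)*3)*4 = (0*3)*4 = 0*4 = 0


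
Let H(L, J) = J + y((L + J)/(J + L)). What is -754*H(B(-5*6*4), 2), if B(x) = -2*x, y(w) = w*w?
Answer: -2262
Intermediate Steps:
y(w) = w²
H(L, J) = 1 + J (H(L, J) = J + ((L + J)/(J + L))² = J + ((J + L)/(J + L))² = J + 1² = J + 1 = 1 + J)
-754*H(B(-5*6*4), 2) = -754*(1 + 2) = -754*3 = -2262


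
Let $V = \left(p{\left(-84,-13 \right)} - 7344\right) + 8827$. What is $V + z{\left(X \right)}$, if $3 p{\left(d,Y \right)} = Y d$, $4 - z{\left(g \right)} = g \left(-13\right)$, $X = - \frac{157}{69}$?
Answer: $\frac{125678}{69} \approx 1821.4$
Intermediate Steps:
$X = - \frac{157}{69}$ ($X = \left(-157\right) \frac{1}{69} = - \frac{157}{69} \approx -2.2754$)
$z{\left(g \right)} = 4 + 13 g$ ($z{\left(g \right)} = 4 - g \left(-13\right) = 4 - - 13 g = 4 + 13 g$)
$p{\left(d,Y \right)} = \frac{Y d}{3}$
$V = 1847$ ($V = \left(\frac{1}{3} \left(-13\right) \left(-84\right) - 7344\right) + 8827 = \left(364 - 7344\right) + 8827 = -6980 + 8827 = 1847$)
$V + z{\left(X \right)} = 1847 + \left(4 + 13 \left(- \frac{157}{69}\right)\right) = 1847 + \left(4 - \frac{2041}{69}\right) = 1847 - \frac{1765}{69} = \frac{125678}{69}$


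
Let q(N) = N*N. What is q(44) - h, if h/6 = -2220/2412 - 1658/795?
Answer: 34693902/17755 ≈ 1954.0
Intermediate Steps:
h = -320222/17755 (h = 6*(-2220/2412 - 1658/795) = 6*(-2220*1/2412 - 1658*1/795) = 6*(-185/201 - 1658/795) = 6*(-160111/53265) = -320222/17755 ≈ -18.036)
q(N) = N²
q(44) - h = 44² - 1*(-320222/17755) = 1936 + 320222/17755 = 34693902/17755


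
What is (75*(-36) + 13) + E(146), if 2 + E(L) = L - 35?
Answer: -2578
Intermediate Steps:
E(L) = -37 + L (E(L) = -2 + (L - 35) = -2 + (-35 + L) = -37 + L)
(75*(-36) + 13) + E(146) = (75*(-36) + 13) + (-37 + 146) = (-2700 + 13) + 109 = -2687 + 109 = -2578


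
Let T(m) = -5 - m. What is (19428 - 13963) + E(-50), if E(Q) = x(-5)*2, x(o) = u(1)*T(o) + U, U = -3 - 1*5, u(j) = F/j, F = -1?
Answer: 5449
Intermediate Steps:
u(j) = -1/j
U = -8 (U = -3 - 5 = -8)
x(o) = -3 + o (x(o) = (-1/1)*(-5 - o) - 8 = (-1*1)*(-5 - o) - 8 = -(-5 - o) - 8 = (5 + o) - 8 = -3 + o)
E(Q) = -16 (E(Q) = (-3 - 5)*2 = -8*2 = -16)
(19428 - 13963) + E(-50) = (19428 - 13963) - 16 = 5465 - 16 = 5449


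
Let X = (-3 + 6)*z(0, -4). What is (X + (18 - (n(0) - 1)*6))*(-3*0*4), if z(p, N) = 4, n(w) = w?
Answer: 0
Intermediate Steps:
X = 12 (X = (-3 + 6)*4 = 3*4 = 12)
(X + (18 - (n(0) - 1)*6))*(-3*0*4) = (12 + (18 - (0 - 1)*6))*(-3*0*4) = (12 + (18 - (-1)*6))*(0*4) = (12 + (18 - 1*(-6)))*0 = (12 + (18 + 6))*0 = (12 + 24)*0 = 36*0 = 0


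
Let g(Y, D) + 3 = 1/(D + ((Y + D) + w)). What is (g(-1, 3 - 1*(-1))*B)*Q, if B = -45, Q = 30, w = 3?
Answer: 3915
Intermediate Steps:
g(Y, D) = -3 + 1/(3 + Y + 2*D) (g(Y, D) = -3 + 1/(D + ((Y + D) + 3)) = -3 + 1/(D + ((D + Y) + 3)) = -3 + 1/(D + (3 + D + Y)) = -3 + 1/(3 + Y + 2*D))
(g(-1, 3 - 1*(-1))*B)*Q = (((-8 - 6*(3 - 1*(-1)) - 3*(-1))/(3 - 1 + 2*(3 - 1*(-1))))*(-45))*30 = (((-8 - 6*(3 + 1) + 3)/(3 - 1 + 2*(3 + 1)))*(-45))*30 = (((-8 - 6*4 + 3)/(3 - 1 + 2*4))*(-45))*30 = (((-8 - 24 + 3)/(3 - 1 + 8))*(-45))*30 = ((-29/10)*(-45))*30 = (((⅒)*(-29))*(-45))*30 = -29/10*(-45)*30 = (261/2)*30 = 3915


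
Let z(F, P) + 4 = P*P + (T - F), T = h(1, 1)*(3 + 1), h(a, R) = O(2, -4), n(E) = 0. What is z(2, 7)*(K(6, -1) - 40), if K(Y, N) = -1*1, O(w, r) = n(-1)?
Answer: -1763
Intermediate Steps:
O(w, r) = 0
h(a, R) = 0
K(Y, N) = -1
T = 0 (T = 0*(3 + 1) = 0*4 = 0)
z(F, P) = -4 + P² - F (z(F, P) = -4 + (P*P + (0 - F)) = -4 + (P² - F) = -4 + P² - F)
z(2, 7)*(K(6, -1) - 40) = (-4 + 7² - 1*2)*(-1 - 40) = (-4 + 49 - 2)*(-41) = 43*(-41) = -1763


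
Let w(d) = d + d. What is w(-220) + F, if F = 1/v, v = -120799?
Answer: -53151561/120799 ≈ -440.00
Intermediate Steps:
F = -1/120799 (F = 1/(-120799) = -1/120799 ≈ -8.2782e-6)
w(d) = 2*d
w(-220) + F = 2*(-220) - 1/120799 = -440 - 1/120799 = -53151561/120799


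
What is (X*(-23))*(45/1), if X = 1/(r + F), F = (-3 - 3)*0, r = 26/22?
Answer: -11385/13 ≈ -875.77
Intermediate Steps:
r = 13/11 (r = 26*(1/22) = 13/11 ≈ 1.1818)
F = 0 (F = -6*0 = 0)
X = 11/13 (X = 1/(13/11 + 0) = 1/(13/11) = 11/13 ≈ 0.84615)
(X*(-23))*(45/1) = ((11/13)*(-23))*(45/1) = -11385/13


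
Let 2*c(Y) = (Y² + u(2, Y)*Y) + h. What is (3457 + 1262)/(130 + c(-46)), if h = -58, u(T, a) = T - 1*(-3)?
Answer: 1573/348 ≈ 4.5201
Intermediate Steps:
u(T, a) = 3 + T (u(T, a) = T + 3 = 3 + T)
c(Y) = -29 + Y²/2 + 5*Y/2 (c(Y) = ((Y² + (3 + 2)*Y) - 58)/2 = ((Y² + 5*Y) - 58)/2 = (-58 + Y² + 5*Y)/2 = -29 + Y²/2 + 5*Y/2)
(3457 + 1262)/(130 + c(-46)) = (3457 + 1262)/(130 + (-29 + (½)*(-46)² + (5/2)*(-46))) = 4719/(130 + (-29 + (½)*2116 - 115)) = 4719/(130 + (-29 + 1058 - 115)) = 4719/(130 + 914) = 4719/1044 = 4719*(1/1044) = 1573/348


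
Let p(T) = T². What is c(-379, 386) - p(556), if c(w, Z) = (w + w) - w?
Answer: -309515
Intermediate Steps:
c(w, Z) = w (c(w, Z) = 2*w - w = w)
c(-379, 386) - p(556) = -379 - 1*556² = -379 - 1*309136 = -379 - 309136 = -309515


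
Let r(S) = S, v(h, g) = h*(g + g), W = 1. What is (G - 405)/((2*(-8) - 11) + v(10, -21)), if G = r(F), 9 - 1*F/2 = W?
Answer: 389/447 ≈ 0.87025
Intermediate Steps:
v(h, g) = 2*g*h (v(h, g) = h*(2*g) = 2*g*h)
F = 16 (F = 18 - 2*1 = 18 - 2 = 16)
G = 16
(G - 405)/((2*(-8) - 11) + v(10, -21)) = (16 - 405)/((2*(-8) - 11) + 2*(-21)*10) = -389/((-16 - 11) - 420) = -389/(-27 - 420) = -389/(-447) = -389*(-1/447) = 389/447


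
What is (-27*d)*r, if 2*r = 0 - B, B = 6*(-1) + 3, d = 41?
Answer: -3321/2 ≈ -1660.5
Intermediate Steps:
B = -3 (B = -6 + 3 = -3)
r = 3/2 (r = (0 - 1*(-3))/2 = (0 + 3)/2 = (1/2)*3 = 3/2 ≈ 1.5000)
(-27*d)*r = -27*41*(3/2) = -1107*3/2 = -3321/2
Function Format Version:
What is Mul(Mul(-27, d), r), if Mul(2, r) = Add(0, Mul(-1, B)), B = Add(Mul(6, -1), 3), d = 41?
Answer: Rational(-3321, 2) ≈ -1660.5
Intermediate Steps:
B = -3 (B = Add(-6, 3) = -3)
r = Rational(3, 2) (r = Mul(Rational(1, 2), Add(0, Mul(-1, -3))) = Mul(Rational(1, 2), Add(0, 3)) = Mul(Rational(1, 2), 3) = Rational(3, 2) ≈ 1.5000)
Mul(Mul(-27, d), r) = Mul(Mul(-27, 41), Rational(3, 2)) = Mul(-1107, Rational(3, 2)) = Rational(-3321, 2)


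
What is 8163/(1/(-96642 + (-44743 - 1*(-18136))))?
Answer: -1006081587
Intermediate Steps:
8163/(1/(-96642 + (-44743 - 1*(-18136)))) = 8163/(1/(-96642 + (-44743 + 18136))) = 8163/(1/(-96642 - 26607)) = 8163/(1/(-123249)) = 8163/(-1/123249) = 8163*(-123249) = -1006081587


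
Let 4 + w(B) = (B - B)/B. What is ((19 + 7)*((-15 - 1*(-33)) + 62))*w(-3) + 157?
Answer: -8163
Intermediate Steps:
w(B) = -4 (w(B) = -4 + (B - B)/B = -4 + 0/B = -4 + 0 = -4)
((19 + 7)*((-15 - 1*(-33)) + 62))*w(-3) + 157 = ((19 + 7)*((-15 - 1*(-33)) + 62))*(-4) + 157 = (26*((-15 + 33) + 62))*(-4) + 157 = (26*(18 + 62))*(-4) + 157 = (26*80)*(-4) + 157 = 2080*(-4) + 157 = -8320 + 157 = -8163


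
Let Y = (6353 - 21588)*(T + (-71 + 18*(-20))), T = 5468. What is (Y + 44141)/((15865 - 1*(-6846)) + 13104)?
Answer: -76694554/35815 ≈ -2141.4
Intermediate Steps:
Y = -76738695 (Y = (6353 - 21588)*(5468 + (-71 + 18*(-20))) = -15235*(5468 + (-71 - 360)) = -15235*(5468 - 431) = -15235*5037 = -76738695)
(Y + 44141)/((15865 - 1*(-6846)) + 13104) = (-76738695 + 44141)/((15865 - 1*(-6846)) + 13104) = -76694554/((15865 + 6846) + 13104) = -76694554/(22711 + 13104) = -76694554/35815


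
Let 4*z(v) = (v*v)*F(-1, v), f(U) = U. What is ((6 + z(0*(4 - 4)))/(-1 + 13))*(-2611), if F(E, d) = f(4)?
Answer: -2611/2 ≈ -1305.5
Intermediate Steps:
F(E, d) = 4
z(v) = v**2 (z(v) = ((v*v)*4)/4 = (v**2*4)/4 = (4*v**2)/4 = v**2)
((6 + z(0*(4 - 4)))/(-1 + 13))*(-2611) = ((6 + (0*(4 - 4))**2)/(-1 + 13))*(-2611) = ((6 + (0*0)**2)/12)*(-2611) = ((6 + 0**2)*(1/12))*(-2611) = ((6 + 0)*(1/12))*(-2611) = (6*(1/12))*(-2611) = (1/2)*(-2611) = -2611/2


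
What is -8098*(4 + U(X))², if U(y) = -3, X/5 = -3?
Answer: -8098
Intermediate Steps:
X = -15 (X = 5*(-3) = -15)
-8098*(4 + U(X))² = -8098*(4 - 3)² = -8098*1² = -8098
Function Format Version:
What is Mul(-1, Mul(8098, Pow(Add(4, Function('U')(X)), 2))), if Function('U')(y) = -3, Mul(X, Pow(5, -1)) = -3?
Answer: -8098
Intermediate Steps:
X = -15 (X = Mul(5, -3) = -15)
Mul(-1, Mul(8098, Pow(Add(4, Function('U')(X)), 2))) = Mul(-1, Mul(8098, Pow(Add(4, -3), 2))) = Mul(-1, Mul(8098, Pow(1, 2))) = Mul(-1, Mul(8098, 1)) = Mul(-1, 8098) = -8098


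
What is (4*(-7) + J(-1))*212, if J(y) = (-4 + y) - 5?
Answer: -8056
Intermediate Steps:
J(y) = -9 + y
(4*(-7) + J(-1))*212 = (4*(-7) + (-9 - 1))*212 = (-28 - 10)*212 = -38*212 = -8056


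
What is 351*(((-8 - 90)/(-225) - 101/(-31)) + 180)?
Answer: 49969257/775 ≈ 64476.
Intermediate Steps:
351*(((-8 - 90)/(-225) - 101/(-31)) + 180) = 351*((-98*(-1/225) - 101*(-1/31)) + 180) = 351*((98/225 + 101/31) + 180) = 351*(25763/6975 + 180) = 351*(1281263/6975) = 49969257/775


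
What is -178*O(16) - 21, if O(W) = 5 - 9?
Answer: 691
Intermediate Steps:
O(W) = -4
-178*O(16) - 21 = -178*(-4) - 21 = 712 - 21 = 691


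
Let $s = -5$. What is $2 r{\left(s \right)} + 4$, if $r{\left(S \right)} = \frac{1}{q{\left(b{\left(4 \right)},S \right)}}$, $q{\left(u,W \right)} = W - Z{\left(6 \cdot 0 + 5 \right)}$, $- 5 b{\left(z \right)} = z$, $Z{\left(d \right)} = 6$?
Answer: $\frac{42}{11} \approx 3.8182$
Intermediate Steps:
$b{\left(z \right)} = - \frac{z}{5}$
$q{\left(u,W \right)} = -6 + W$ ($q{\left(u,W \right)} = W - 6 = -6 + W$)
$r{\left(S \right)} = \frac{1}{-6 + S}$
$2 r{\left(s \right)} + 4 = \frac{2}{-6 - 5} + 4 = \frac{2}{-11} + 4 = 2 \left(- \frac{1}{11}\right) + 4 = - \frac{2}{11} + 4 = \frac{42}{11}$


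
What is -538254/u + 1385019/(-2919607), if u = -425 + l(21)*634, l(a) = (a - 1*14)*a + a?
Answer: -1718422656831/309732347809 ≈ -5.5481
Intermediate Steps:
l(a) = a + a*(-14 + a) (l(a) = (a - 14)*a + a = (-14 + a)*a + a = a*(-14 + a) + a = a + a*(-14 + a))
u = 106087 (u = -425 + (21*(-13 + 21))*634 = -425 + (21*8)*634 = -425 + 168*634 = -425 + 106512 = 106087)
-538254/u + 1385019/(-2919607) = -538254/106087 + 1385019/(-2919607) = -538254*1/106087 + 1385019*(-1/2919607) = -538254/106087 - 1385019/2919607 = -1718422656831/309732347809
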